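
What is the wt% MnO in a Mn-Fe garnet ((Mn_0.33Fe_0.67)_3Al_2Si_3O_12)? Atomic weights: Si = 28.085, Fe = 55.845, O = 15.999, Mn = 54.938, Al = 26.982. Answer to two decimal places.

14.13 wt%

M((Mn_0.33Fe_0.67)_3Al_2Si_3O_12) = 496.844 g/mol; M(MnO) = 70.937 g/mol.
Moles MnO per formula unit = 0.99 Mn ÷ 1 = 0.9900.
MnO fraction = (0.9900 × 70.937) / 496.844 = 70.228/496.844 = 0.1413.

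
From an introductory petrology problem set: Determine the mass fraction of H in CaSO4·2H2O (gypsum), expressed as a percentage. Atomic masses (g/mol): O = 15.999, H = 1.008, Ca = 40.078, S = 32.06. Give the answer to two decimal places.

Molar mass of CaSO4·2H2O: 1*40.078 + 1*32.06 + 6*15.999 + 4*1.008 = 172.164 g/mol.
Mass of H per formula unit: 4 × 1.008 = 4.032 g.
Weight fraction H = 4.032 / 172.164 = 0.0234.

2.34 wt%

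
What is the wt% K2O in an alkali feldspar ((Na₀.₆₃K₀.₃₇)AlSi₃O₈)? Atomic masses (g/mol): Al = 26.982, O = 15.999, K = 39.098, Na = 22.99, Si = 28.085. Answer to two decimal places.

Formula mass = 268.179 g/mol.
0.37 K → 0.1850 mol K2O per formula unit; M(K2O) = 94.195, so K2O mass = 17.426 g.
17.426/268.179 × 100 = 6.50 wt%.

6.50 wt%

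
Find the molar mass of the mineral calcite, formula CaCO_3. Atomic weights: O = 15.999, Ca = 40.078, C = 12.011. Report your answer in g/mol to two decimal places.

The formula mass is the sum 1·40.078 + 1·12.011 + 3·15.999.

100.09 g/mol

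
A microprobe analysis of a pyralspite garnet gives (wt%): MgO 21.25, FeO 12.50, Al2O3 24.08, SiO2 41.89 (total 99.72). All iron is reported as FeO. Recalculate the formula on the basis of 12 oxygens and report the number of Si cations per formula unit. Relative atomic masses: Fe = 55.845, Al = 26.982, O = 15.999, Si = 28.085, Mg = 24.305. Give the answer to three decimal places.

2.984 Si apfu

21.25 wt% MgO ÷ 40.304 g/mol = 0.52724 mol, giving 0.52724 Mg and 0.52724 O.
12.50 wt% FeO ÷ 71.844 g/mol = 0.17399 mol, giving 0.17399 Fe and 0.17399 O.
24.08 wt% Al2O3 ÷ 101.961 g/mol = 0.23617 mol, giving 0.47234 Al and 0.70851 O.
41.89 wt% SiO2 ÷ 60.083 g/mol = 0.69720 mol, giving 0.69720 Si and 1.39440 O.
Oxygen sums to 2.80414; scaling by 12/2.80414 = 4.27939 puts the formula on 12 O.
Si: 0.69720 × 4.27939 = 2.984 atoms per formula unit.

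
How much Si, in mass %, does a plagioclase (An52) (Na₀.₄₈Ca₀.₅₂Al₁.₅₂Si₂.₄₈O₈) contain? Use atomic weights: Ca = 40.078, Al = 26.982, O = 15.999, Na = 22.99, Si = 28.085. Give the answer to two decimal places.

M(Na₀.₄₈Ca₀.₅₂Al₁.₅₂Si₂.₄₈O₈) = 270.531 g/mol.
Si contributes 2.48 × 28.085 = 69.651 g per mole.
69.651/270.531 = 0.2575 → 25.75%.

25.75 mass %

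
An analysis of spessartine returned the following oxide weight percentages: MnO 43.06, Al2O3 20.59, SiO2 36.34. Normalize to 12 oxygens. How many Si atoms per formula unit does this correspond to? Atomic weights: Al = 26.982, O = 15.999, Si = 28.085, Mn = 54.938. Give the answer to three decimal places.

MnO: 43.06/70.937 = 0.60702 mol → 0.60702 mol Mn, 0.60702 mol O.
Al2O3: 20.59/101.961 = 0.20194 mol → 0.40388 mol Al, 0.60582 mol O.
SiO2: 36.34/60.083 = 0.60483 mol → 0.60483 mol Si, 1.20966 mol O.
Total oxygen = 2.42250 mol. Normalization factor = 12/2.42250 = 4.95356.
Si per 12 O = 0.60483 × 4.95356 = 2.996.

2.996 Si apfu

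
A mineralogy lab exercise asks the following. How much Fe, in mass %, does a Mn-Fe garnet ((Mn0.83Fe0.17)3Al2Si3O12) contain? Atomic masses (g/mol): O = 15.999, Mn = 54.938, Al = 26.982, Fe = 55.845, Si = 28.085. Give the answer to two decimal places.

5.75 mass %

Formula mass = 2.49×54.938 + 0.51×55.845 + 2×26.982 + 3×28.085 + 12×15.999 = 495.484 g/mol, of which 28.481 g is Fe.
So Fe makes up 28.481/495.484 = 0.0575 of the mass, i.e. 5.75%.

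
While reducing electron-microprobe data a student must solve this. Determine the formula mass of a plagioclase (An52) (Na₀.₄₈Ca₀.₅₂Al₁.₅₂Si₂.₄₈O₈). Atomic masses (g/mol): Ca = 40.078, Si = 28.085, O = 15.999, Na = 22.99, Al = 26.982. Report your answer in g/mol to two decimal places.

270.53 g/mol

Na: 0.48 × 22.99 = 11.0352
Ca: 0.52 × 40.078 = 20.8406
Al: 1.52 × 26.982 = 41.0126
Si: 2.48 × 28.085 = 69.6508
O: 8 × 15.999 = 127.9920
Summing the contributions gives the formula mass.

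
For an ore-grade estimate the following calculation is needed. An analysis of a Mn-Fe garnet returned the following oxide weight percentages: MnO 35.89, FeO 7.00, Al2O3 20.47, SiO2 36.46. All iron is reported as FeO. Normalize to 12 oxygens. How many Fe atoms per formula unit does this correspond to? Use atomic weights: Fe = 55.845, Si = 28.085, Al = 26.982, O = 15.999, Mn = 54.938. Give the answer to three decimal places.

MnO: 35.89/70.937 = 0.50594 mol → 0.50594 mol Mn, 0.50594 mol O.
FeO: 7.00/71.844 = 0.09743 mol → 0.09743 mol Fe, 0.09743 mol O.
Al2O3: 20.47/101.961 = 0.20076 mol → 0.40152 mol Al, 0.60228 mol O.
SiO2: 36.46/60.083 = 0.60683 mol → 0.60683 mol Si, 1.21366 mol O.
Total oxygen = 2.41931 mol. Normalization factor = 12/2.41931 = 4.96009.
Fe per 12 O = 0.09743 × 4.96009 = 0.483.

0.483 Fe apfu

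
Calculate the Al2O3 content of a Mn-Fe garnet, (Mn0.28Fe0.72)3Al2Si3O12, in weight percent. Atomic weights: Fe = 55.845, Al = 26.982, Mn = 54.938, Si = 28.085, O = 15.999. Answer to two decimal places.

20.52 wt%

M((Mn0.28Fe0.72)3Al2Si3O12) = 496.980 g/mol; M(Al2O3) = 101.961 g/mol.
Moles Al2O3 per formula unit = 2 Al ÷ 2 = 1.0000.
Al2O3 fraction = (1.0000 × 101.961) / 496.980 = 101.961/496.980 = 0.2052.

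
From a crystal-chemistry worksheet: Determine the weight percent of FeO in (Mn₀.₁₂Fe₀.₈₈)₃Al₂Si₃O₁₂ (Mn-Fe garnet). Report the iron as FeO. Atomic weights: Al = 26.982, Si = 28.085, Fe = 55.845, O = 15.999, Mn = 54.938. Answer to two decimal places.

38.13 wt%

Molar mass of (Mn₀.₁₂Fe₀.₈₈)₃Al₂Si₃O₁₂ = 0.36·54.938 + 2.64·55.845 + 2·26.982 + 3·28.085 + 12·15.999 = 497.415 g/mol.
Each formula unit contains 2.64 Fe, equivalent to 2.64/1 = 2.6400 mol FeO.
M(FeO) = 1×55.845 + 1×15.999 = 71.844 g/mol.
Mass of FeO per formula unit = 2.6400 × 71.844 = 189.668 g.
FeO wt% = 189.668 / 497.415 × 100 = 38.13%.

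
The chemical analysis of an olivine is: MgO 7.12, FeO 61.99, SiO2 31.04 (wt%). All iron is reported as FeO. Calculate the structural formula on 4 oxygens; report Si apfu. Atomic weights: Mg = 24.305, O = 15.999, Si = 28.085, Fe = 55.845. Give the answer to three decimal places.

MgO: 7.12/40.304 = 0.17666 mol → 0.17666 mol Mg, 0.17666 mol O.
FeO: 61.99/71.844 = 0.86284 mol → 0.86284 mol Fe, 0.86284 mol O.
SiO2: 31.04/60.083 = 0.51662 mol → 0.51662 mol Si, 1.03324 mol O.
Total oxygen = 2.07274 mol. Normalization factor = 4/2.07274 = 1.92981.
Si per 4 O = 0.51662 × 1.92981 = 0.997.

0.997 Si apfu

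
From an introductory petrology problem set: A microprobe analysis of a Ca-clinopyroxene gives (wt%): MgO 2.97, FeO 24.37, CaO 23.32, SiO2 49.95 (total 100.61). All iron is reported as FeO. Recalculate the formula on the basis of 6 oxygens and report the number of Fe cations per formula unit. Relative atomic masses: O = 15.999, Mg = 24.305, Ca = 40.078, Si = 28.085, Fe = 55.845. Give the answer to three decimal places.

0.817 Fe apfu

2.97 wt% MgO ÷ 40.304 g/mol = 0.07369 mol, giving 0.07369 Mg and 0.07369 O.
24.37 wt% FeO ÷ 71.844 g/mol = 0.33921 mol, giving 0.33921 Fe and 0.33921 O.
23.32 wt% CaO ÷ 56.077 g/mol = 0.41586 mol, giving 0.41586 Ca and 0.41586 O.
49.95 wt% SiO2 ÷ 60.083 g/mol = 0.83135 mol, giving 0.83135 Si and 1.66270 O.
Oxygen sums to 2.49146; scaling by 6/2.49146 = 2.40823 puts the formula on 6 O.
Fe: 0.33921 × 2.40823 = 0.817 atoms per formula unit.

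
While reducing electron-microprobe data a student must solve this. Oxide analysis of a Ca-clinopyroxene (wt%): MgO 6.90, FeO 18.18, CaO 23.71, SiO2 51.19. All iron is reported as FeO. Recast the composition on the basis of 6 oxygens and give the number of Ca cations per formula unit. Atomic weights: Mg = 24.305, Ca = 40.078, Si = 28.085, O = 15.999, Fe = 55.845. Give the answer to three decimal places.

MgO (M=40.304): mol = 0.17120; Mg = 0.17120, O = 0.17120.
FeO (M=71.844): mol = 0.25305; Fe = 0.25305, O = 0.25305.
CaO (M=56.077): mol = 0.42281; Ca = 0.42281, O = 0.42281.
SiO2 (M=60.083): mol = 0.85199; Si = 0.85199, O = 1.70398.
ΣO = 2.55104; factor = 6/ΣO = 2.35198.
Ca apfu = 0.42281 × 2.35198 = 0.994.

0.994 Ca apfu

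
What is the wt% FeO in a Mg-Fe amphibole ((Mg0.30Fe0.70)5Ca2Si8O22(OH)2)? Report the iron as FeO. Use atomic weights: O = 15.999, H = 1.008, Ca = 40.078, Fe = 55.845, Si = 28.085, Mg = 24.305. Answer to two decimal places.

27.25 wt%

Formula mass = 922.743 g/mol.
3.50 Fe → 3.5000 mol FeO per formula unit; M(FeO) = 71.844, so FeO mass = 251.454 g.
251.454/922.743 × 100 = 27.25 wt%.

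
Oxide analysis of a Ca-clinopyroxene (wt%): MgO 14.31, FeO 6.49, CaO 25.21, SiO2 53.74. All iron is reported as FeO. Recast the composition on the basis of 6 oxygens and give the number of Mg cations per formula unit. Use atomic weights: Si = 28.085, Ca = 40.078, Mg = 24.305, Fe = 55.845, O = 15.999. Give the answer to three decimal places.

0.794 Mg apfu

MgO (M=40.304): mol = 0.35505; Mg = 0.35505, O = 0.35505.
FeO (M=71.844): mol = 0.09033; Fe = 0.09033, O = 0.09033.
CaO (M=56.077): mol = 0.44956; Ca = 0.44956, O = 0.44956.
SiO2 (M=60.083): mol = 0.89443; Si = 0.89443, O = 1.78886.
ΣO = 2.68380; factor = 6/ΣO = 2.23564.
Mg apfu = 0.35505 × 2.23564 = 0.794.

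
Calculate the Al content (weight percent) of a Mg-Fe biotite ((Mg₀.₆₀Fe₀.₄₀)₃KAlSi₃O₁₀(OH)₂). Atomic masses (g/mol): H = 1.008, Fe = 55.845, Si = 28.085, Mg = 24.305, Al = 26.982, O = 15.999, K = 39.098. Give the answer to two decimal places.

5.93 weight percent

Molar mass of (Mg₀.₆₀Fe₀.₄₀)₃KAlSi₃O₁₀(OH)₂: 1.80*24.305 + 1.20*55.845 + 1*39.098 + 1*26.982 + 3*28.085 + 12*15.999 + 2*1.008 = 455.102 g/mol.
Mass of Al per formula unit: 1 × 26.982 = 26.982 g.
Weight fraction Al = 26.982 / 455.102 = 0.0593.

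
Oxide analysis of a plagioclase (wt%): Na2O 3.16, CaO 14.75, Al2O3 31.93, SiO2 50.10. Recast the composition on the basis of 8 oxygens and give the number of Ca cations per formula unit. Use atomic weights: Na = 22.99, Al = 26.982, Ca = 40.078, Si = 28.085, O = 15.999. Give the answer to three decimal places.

3.16 wt% Na2O ÷ 61.979 g/mol = 0.05099 mol, giving 0.10198 Na and 0.05099 O.
14.75 wt% CaO ÷ 56.077 g/mol = 0.26303 mol, giving 0.26303 Ca and 0.26303 O.
31.93 wt% Al2O3 ÷ 101.961 g/mol = 0.31316 mol, giving 0.62632 Al and 0.93948 O.
50.10 wt% SiO2 ÷ 60.083 g/mol = 0.83385 mol, giving 0.83385 Si and 1.66770 O.
Oxygen sums to 2.92120; scaling by 8/2.92120 = 2.73860 puts the formula on 8 O.
Ca: 0.26303 × 2.73860 = 0.720 atoms per formula unit.

0.720 Ca apfu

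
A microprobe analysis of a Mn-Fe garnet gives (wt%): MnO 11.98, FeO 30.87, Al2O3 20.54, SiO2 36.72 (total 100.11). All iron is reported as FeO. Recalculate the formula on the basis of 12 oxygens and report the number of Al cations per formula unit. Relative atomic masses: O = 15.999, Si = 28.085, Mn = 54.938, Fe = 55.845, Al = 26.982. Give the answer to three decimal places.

MnO: 11.98/70.937 = 0.16888 mol → 0.16888 mol Mn, 0.16888 mol O.
FeO: 30.87/71.844 = 0.42968 mol → 0.42968 mol Fe, 0.42968 mol O.
Al2O3: 20.54/101.961 = 0.20145 mol → 0.40290 mol Al, 0.60435 mol O.
SiO2: 36.72/60.083 = 0.61115 mol → 0.61115 mol Si, 1.22230 mol O.
Total oxygen = 2.42521 mol. Normalization factor = 12/2.42521 = 4.94803.
Al per 12 O = 0.40290 × 4.94803 = 1.994.

1.994 Al apfu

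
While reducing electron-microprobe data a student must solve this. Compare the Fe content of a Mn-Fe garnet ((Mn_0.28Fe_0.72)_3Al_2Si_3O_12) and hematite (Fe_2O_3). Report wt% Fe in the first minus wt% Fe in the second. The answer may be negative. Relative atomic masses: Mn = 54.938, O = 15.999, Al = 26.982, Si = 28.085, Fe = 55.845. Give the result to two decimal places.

-45.67 percentage points

First mineral: 120.625 g Fe in 496.980 g formula = 24.27 wt% Fe.
Second mineral: 111.690 g Fe in 159.687 g formula = 69.94 wt% Fe.
24.27% − 69.94% gives a difference of -45.67 percentage points.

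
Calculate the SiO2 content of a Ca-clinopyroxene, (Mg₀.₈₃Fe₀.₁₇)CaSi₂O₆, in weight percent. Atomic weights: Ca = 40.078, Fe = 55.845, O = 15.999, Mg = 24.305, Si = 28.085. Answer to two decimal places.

Molar mass of (Mg₀.₈₃Fe₀.₁₇)CaSi₂O₆ = 0.83*24.305 + 0.17*55.845 + 1*40.078 + 2*28.085 + 6*15.999 = 221.909 g/mol.
Each formula unit contains 2 Si, equivalent to 2/1 = 2.0000 mol SiO2.
M(SiO2) = 1×28.085 + 2×15.999 = 60.083 g/mol.
Mass of SiO2 per formula unit = 2.0000 × 60.083 = 120.166 g.
SiO2 wt% = 120.166 / 221.909 × 100 = 54.15%.

54.15 wt%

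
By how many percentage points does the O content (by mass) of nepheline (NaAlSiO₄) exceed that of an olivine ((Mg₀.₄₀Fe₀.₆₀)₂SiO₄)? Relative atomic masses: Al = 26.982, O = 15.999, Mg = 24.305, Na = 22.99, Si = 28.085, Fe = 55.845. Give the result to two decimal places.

9.21 percentage points

First mineral: 63.996 g O in 142.053 g formula = 45.05 wt% O.
Second mineral: 63.996 g O in 178.539 g formula = 35.84 wt% O.
45.05% − 35.84% gives a difference of 9.21 percentage points.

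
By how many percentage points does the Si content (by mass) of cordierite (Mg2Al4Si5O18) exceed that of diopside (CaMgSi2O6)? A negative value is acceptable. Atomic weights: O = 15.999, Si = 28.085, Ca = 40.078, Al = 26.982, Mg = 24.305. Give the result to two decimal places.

First mineral: 140.425 g Si in 584.945 g formula = 24.01 wt% Si.
Second mineral: 56.170 g Si in 216.547 g formula = 25.94 wt% Si.
24.01% − 25.94% gives a difference of -1.93 percentage points.

-1.93 percentage points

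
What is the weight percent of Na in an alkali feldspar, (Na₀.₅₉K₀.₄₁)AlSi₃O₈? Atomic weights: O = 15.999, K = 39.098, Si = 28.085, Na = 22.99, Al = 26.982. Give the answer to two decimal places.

5.05 wt%

Molar mass of (Na₀.₅₉K₀.₄₁)AlSi₃O₈: 0.59·22.99 + 0.41·39.098 + 1·26.982 + 3·28.085 + 8·15.999 = 268.823 g/mol.
Mass of Na per formula unit: 0.59 × 22.99 = 13.564 g.
Weight fraction Na = 13.564 / 268.823 = 0.0505.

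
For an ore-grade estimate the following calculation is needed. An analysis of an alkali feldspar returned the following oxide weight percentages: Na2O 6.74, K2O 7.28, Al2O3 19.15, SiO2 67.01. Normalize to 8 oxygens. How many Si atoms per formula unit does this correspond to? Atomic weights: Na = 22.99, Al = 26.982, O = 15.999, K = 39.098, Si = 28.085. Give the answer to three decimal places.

2.994 Si apfu

6.74 wt% Na2O ÷ 61.979 g/mol = 0.10875 mol, giving 0.21750 Na and 0.10875 O.
7.28 wt% K2O ÷ 94.195 g/mol = 0.07729 mol, giving 0.15458 K and 0.07729 O.
19.15 wt% Al2O3 ÷ 101.961 g/mol = 0.18782 mol, giving 0.37564 Al and 0.56346 O.
67.01 wt% SiO2 ÷ 60.083 g/mol = 1.11529 mol, giving 1.11529 Si and 2.23058 O.
Oxygen sums to 2.98008; scaling by 8/2.98008 = 2.68449 puts the formula on 8 O.
Si: 1.11529 × 2.68449 = 2.994 atoms per formula unit.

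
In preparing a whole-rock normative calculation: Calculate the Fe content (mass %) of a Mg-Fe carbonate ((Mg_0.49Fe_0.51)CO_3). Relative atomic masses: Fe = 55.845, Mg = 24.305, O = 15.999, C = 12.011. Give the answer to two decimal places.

M((Mg_0.49Fe_0.51)CO_3) = 100.398 g/mol.
Fe contributes 0.51 × 55.845 = 28.481 g per mole.
28.481/100.398 = 0.2837 → 28.37%.

28.37 mass %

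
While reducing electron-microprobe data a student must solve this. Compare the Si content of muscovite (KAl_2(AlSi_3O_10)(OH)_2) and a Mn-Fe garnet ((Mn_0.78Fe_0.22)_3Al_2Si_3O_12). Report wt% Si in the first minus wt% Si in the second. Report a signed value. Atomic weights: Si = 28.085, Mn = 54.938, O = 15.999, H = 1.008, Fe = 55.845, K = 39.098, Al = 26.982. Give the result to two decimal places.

4.15 percentage points

First mineral: 84.255 g Si in 398.303 g formula = 21.15 wt% Si.
Second mineral: 84.255 g Si in 495.620 g formula = 17.00 wt% Si.
21.15% − 17.00% gives a difference of 4.15 percentage points.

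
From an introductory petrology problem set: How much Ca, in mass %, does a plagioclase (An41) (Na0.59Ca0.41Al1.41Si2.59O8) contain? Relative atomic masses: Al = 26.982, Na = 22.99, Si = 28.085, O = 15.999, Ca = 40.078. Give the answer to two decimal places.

M(Na0.59Ca0.41Al1.41Si2.59O8) = 268.773 g/mol.
Ca contributes 0.41 × 40.078 = 16.432 g per mole.
16.432/268.773 = 0.0611 → 6.11%.

6.11 mass %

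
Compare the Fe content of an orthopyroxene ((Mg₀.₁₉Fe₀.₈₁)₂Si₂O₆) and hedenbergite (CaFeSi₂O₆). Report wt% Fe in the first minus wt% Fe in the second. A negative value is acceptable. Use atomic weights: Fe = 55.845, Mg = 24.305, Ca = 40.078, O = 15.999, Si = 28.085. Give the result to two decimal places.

13.41 percentage points

M((Mg₀.₁₉Fe₀.₈₁)₂Si₂O₆) = 251.869 g/mol, so wt% Fe = 90.469/251.869 × 100 = 35.92%.
M(CaFeSi₂O₆) = 248.087 g/mol, so wt% Fe = 55.845/248.087 × 100 = 22.51%.
35.92 − 22.51 = 13.41 pp.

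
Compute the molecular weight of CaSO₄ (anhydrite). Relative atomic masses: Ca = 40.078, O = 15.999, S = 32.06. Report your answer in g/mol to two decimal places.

The formula mass is the sum 1*40.078 + 1*32.06 + 4*15.999.

136.13 g/mol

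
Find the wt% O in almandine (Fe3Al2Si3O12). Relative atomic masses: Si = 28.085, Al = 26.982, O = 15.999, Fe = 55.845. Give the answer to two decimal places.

38.57 mass %

Formula mass = 3*55.845 + 2*26.982 + 3*28.085 + 12*15.999 = 497.742 g/mol, of which 191.988 g is O.
So O makes up 191.988/497.742 = 0.3857 of the mass, i.e. 38.57%.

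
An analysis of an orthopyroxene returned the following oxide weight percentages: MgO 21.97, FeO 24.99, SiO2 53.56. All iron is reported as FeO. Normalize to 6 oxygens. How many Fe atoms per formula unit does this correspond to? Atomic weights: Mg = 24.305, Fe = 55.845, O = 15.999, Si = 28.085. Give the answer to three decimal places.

0.780 Fe apfu

21.97 wt% MgO ÷ 40.304 g/mol = 0.54511 mol, giving 0.54511 Mg and 0.54511 O.
24.99 wt% FeO ÷ 71.844 g/mol = 0.34784 mol, giving 0.34784 Fe and 0.34784 O.
53.56 wt% SiO2 ÷ 60.083 g/mol = 0.89143 mol, giving 0.89143 Si and 1.78286 O.
Oxygen sums to 2.67581; scaling by 6/2.67581 = 2.24231 puts the formula on 6 O.
Fe: 0.34784 × 2.24231 = 0.780 atoms per formula unit.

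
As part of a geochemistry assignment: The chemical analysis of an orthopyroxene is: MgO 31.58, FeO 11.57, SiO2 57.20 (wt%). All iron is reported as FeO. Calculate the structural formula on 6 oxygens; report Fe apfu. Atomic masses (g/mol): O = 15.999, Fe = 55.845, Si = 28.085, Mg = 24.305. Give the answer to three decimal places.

MgO (M=40.304): mol = 0.78355; Mg = 0.78355, O = 0.78355.
FeO (M=71.844): mol = 0.16104; Fe = 0.16104, O = 0.16104.
SiO2 (M=60.083): mol = 0.95202; Si = 0.95202, O = 1.90404.
ΣO = 2.84863; factor = 6/ΣO = 2.10628.
Fe apfu = 0.16104 × 2.10628 = 0.339.

0.339 Fe apfu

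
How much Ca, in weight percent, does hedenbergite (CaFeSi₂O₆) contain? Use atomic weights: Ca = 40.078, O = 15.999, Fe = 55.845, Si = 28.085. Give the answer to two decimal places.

Molar mass of CaFeSi₂O₆: 1·40.078 + 1·55.845 + 2·28.085 + 6·15.999 = 248.087 g/mol.
Mass of Ca per formula unit: 1 × 40.078 = 40.078 g.
Weight fraction Ca = 40.078 / 248.087 = 0.1615.

16.15 weight percent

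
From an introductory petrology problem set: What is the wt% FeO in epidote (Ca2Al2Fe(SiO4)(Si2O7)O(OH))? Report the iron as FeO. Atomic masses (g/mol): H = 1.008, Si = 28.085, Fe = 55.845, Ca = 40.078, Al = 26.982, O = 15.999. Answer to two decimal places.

Molar mass of Ca2Al2Fe(SiO4)(Si2O7)O(OH) = 2*40.078 + 2*26.982 + 1*55.845 + 3*28.085 + 13*15.999 + 1*1.008 = 483.215 g/mol.
Each formula unit contains 1 Fe, equivalent to 1/1 = 1.0000 mol FeO.
M(FeO) = 1×55.845 + 1×15.999 = 71.844 g/mol.
Mass of FeO per formula unit = 1.0000 × 71.844 = 71.844 g.
FeO wt% = 71.844 / 483.215 × 100 = 14.87%.

14.87 wt%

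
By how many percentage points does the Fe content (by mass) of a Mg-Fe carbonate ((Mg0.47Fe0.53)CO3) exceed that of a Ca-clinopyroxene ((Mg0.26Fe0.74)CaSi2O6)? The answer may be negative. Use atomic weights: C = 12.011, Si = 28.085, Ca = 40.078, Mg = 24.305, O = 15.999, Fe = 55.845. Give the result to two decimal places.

M((Mg0.47Fe0.53)CO3) = 101.029 g/mol, so wt% Fe = 29.598/101.029 × 100 = 29.30%.
M((Mg0.26Fe0.74)CaSi2O6) = 239.887 g/mol, so wt% Fe = 41.325/239.887 × 100 = 17.23%.
29.30 − 17.23 = 12.07 pp.

12.07 percentage points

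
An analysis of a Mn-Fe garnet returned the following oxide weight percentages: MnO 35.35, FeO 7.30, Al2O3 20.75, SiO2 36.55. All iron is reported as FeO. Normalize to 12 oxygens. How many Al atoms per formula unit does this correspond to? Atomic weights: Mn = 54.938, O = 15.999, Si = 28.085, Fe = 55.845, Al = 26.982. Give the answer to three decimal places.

2.012 Al apfu

MnO (M=70.937): mol = 0.49833; Mn = 0.49833, O = 0.49833.
FeO (M=71.844): mol = 0.10161; Fe = 0.10161, O = 0.10161.
Al2O3 (M=101.961): mol = 0.20351; Al = 0.40702, O = 0.61053.
SiO2 (M=60.083): mol = 0.60833; Si = 0.60833, O = 1.21666.
ΣO = 2.42713; factor = 12/ΣO = 4.94411.
Al apfu = 0.40702 × 4.94411 = 2.012.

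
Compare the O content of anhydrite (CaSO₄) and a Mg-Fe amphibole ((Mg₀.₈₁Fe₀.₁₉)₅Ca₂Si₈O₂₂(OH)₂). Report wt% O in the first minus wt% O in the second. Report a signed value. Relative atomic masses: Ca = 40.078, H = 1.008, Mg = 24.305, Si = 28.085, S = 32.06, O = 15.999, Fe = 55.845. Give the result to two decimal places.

M(CaSO₄) = 136.134 g/mol, so wt% O = 63.996/136.134 × 100 = 47.01%.
M((Mg₀.₈₁Fe₀.₁₉)₅Ca₂Si₈O₂₂(OH)₂) = 842.316 g/mol, so wt% O = 383.976/842.316 × 100 = 45.59%.
47.01 − 45.59 = 1.42 pp.

1.42 percentage points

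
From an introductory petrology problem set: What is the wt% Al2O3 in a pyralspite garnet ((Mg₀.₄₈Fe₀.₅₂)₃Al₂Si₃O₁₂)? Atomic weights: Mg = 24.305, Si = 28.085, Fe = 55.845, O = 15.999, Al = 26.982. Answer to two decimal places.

22.54 wt%

Formula mass = 452.324 g/mol.
2 Al → 1.0000 mol Al2O3 per formula unit; M(Al2O3) = 101.961, so Al2O3 mass = 101.961 g.
101.961/452.324 × 100 = 22.54 wt%.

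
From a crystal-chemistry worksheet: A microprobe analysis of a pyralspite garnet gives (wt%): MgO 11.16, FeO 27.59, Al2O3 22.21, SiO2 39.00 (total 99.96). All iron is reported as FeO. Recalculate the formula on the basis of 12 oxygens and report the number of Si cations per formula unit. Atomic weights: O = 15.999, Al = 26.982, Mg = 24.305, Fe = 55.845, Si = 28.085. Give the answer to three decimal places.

11.16 wt% MgO ÷ 40.304 g/mol = 0.27690 mol, giving 0.27690 Mg and 0.27690 O.
27.59 wt% FeO ÷ 71.844 g/mol = 0.38403 mol, giving 0.38403 Fe and 0.38403 O.
22.21 wt% Al2O3 ÷ 101.961 g/mol = 0.21783 mol, giving 0.43566 Al and 0.65349 O.
39.00 wt% SiO2 ÷ 60.083 g/mol = 0.64910 mol, giving 0.64910 Si and 1.29820 O.
Oxygen sums to 2.61262; scaling by 12/2.61262 = 4.59309 puts the formula on 12 O.
Si: 0.64910 × 4.59309 = 2.981 atoms per formula unit.

2.981 Si apfu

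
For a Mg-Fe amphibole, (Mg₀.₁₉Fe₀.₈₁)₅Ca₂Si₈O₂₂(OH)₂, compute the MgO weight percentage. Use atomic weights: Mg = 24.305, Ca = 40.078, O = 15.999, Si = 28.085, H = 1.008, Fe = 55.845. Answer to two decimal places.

M((Mg₀.₁₉Fe₀.₈₁)₅Ca₂Si₈O₂₂(OH)₂) = 940.090 g/mol; M(MgO) = 40.304 g/mol.
Moles MgO per formula unit = 0.95 Mg ÷ 1 = 0.9500.
MgO fraction = (0.9500 × 40.304) / 940.090 = 38.289/940.090 = 0.0407.

4.07 wt%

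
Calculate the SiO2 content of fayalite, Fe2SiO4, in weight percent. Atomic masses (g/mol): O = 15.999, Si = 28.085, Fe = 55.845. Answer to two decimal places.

Formula mass = 203.771 g/mol.
1 Si → 1.0000 mol SiO2 per formula unit; M(SiO2) = 60.083, so SiO2 mass = 60.083 g.
60.083/203.771 × 100 = 29.49 wt%.

29.49 wt%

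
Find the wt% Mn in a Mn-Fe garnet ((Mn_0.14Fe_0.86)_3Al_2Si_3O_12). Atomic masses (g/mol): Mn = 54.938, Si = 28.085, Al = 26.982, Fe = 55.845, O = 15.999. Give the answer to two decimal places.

Molar mass of (Mn_0.14Fe_0.86)_3Al_2Si_3O_12: 0.42×54.938 + 2.58×55.845 + 2×26.982 + 3×28.085 + 12×15.999 = 497.361 g/mol.
Mass of Mn per formula unit: 0.42 × 54.938 = 23.074 g.
Weight fraction Mn = 23.074 / 497.361 = 0.0464.

4.64 weight percent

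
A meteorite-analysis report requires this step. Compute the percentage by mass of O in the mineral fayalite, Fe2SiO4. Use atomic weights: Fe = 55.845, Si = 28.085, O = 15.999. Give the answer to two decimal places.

31.41 weight percent

M(Fe2SiO4) = 203.771 g/mol.
O contributes 4 × 15.999 = 63.996 g per mole.
63.996/203.771 = 0.3141 → 31.41%.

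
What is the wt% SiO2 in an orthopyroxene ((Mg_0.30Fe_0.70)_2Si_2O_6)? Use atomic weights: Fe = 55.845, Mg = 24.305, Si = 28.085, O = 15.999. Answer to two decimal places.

M((Mg_0.30Fe_0.70)_2Si_2O_6) = 244.930 g/mol; M(SiO2) = 60.083 g/mol.
Moles SiO2 per formula unit = 2 Si ÷ 1 = 2.0000.
SiO2 fraction = (2.0000 × 60.083) / 244.930 = 120.166/244.930 = 0.4906.

49.06 wt%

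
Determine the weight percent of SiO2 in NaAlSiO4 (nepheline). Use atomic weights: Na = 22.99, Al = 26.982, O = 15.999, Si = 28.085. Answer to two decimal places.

Molar mass of NaAlSiO4 = 1*22.99 + 1*26.982 + 1*28.085 + 4*15.999 = 142.053 g/mol.
Each formula unit contains 1 Si, equivalent to 1/1 = 1.0000 mol SiO2.
M(SiO2) = 1×28.085 + 2×15.999 = 60.083 g/mol.
Mass of SiO2 per formula unit = 1.0000 × 60.083 = 60.083 g.
SiO2 wt% = 60.083 / 142.053 × 100 = 42.30%.

42.30 wt%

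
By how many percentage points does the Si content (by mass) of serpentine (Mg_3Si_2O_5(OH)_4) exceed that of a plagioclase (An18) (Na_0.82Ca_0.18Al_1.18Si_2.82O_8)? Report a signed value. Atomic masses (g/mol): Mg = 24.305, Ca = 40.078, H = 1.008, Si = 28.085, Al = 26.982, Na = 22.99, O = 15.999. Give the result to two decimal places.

Si in Mg_3Si_2O_5(OH)_4: molar mass 277.108 g/mol; 2×28.085 = 56.170 g → 20.27 wt%.
Si in Na_0.82Ca_0.18Al_1.18Si_2.82O_8: molar mass 265.096 g/mol; 2.82×28.085 = 79.200 g → 29.88 wt%.
Difference = 20.27 − 29.88 = -9.61 percentage points.

-9.61 percentage points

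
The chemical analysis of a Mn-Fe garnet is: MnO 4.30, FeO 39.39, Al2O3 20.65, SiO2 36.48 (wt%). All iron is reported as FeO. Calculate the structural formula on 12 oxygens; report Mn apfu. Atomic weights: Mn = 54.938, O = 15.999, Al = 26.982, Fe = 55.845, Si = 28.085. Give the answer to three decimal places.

0.299 Mn apfu

MnO: 4.30/70.937 = 0.06062 mol → 0.06062 mol Mn, 0.06062 mol O.
FeO: 39.39/71.844 = 0.54827 mol → 0.54827 mol Fe, 0.54827 mol O.
Al2O3: 20.65/101.961 = 0.20253 mol → 0.40506 mol Al, 0.60759 mol O.
SiO2: 36.48/60.083 = 0.60716 mol → 0.60716 mol Si, 1.21432 mol O.
Total oxygen = 2.43080 mol. Normalization factor = 12/2.43080 = 4.93665.
Mn per 12 O = 0.06062 × 4.93665 = 0.299.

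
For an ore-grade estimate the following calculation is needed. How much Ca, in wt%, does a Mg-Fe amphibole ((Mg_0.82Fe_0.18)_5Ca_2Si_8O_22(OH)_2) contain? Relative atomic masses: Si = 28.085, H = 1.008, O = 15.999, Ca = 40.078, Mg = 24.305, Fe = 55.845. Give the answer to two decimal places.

9.53 wt%

M((Mg_0.82Fe_0.18)_5Ca_2Si_8O_22(OH)_2) = 840.739 g/mol.
Ca contributes 2 × 40.078 = 80.156 g per mole.
80.156/840.739 = 0.0953 → 9.53%.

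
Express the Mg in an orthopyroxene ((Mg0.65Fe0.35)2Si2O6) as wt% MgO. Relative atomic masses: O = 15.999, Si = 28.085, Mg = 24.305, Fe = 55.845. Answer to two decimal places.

23.51 wt%

Molar mass of (Mg0.65Fe0.35)2Si2O6 = 1.30*24.305 + 0.70*55.845 + 2*28.085 + 6*15.999 = 222.852 g/mol.
Each formula unit contains 1.30 Mg, equivalent to 1.30/1 = 1.3000 mol MgO.
M(MgO) = 1×24.305 + 1×15.999 = 40.304 g/mol.
Mass of MgO per formula unit = 1.3000 × 40.304 = 52.395 g.
MgO wt% = 52.395 / 222.852 × 100 = 23.51%.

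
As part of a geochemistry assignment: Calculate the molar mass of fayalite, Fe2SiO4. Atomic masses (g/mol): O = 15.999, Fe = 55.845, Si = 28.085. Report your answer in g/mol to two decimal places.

203.77 g/mol

The formula mass is the sum 2×55.845 + 1×28.085 + 4×15.999.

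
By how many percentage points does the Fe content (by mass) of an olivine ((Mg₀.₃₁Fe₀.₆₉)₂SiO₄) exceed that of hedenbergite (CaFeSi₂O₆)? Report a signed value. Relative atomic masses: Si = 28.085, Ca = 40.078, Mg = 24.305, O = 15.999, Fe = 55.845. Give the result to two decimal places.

19.32 percentage points

Fe in (Mg₀.₃₁Fe₀.₆₉)₂SiO₄: molar mass 184.216 g/mol; 1.38×55.845 = 77.066 g → 41.83 wt%.
Fe in CaFeSi₂O₆: molar mass 248.087 g/mol; 1×55.845 = 55.845 g → 22.51 wt%.
Difference = 41.83 − 22.51 = 19.32 percentage points.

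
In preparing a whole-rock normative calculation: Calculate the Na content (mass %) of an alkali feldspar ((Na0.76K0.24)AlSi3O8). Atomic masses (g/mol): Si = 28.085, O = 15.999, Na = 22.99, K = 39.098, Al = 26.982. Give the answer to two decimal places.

6.57 mass %

Molar mass of (Na0.76K0.24)AlSi3O8: 0.76*22.99 + 0.24*39.098 + 1*26.982 + 3*28.085 + 8*15.999 = 266.085 g/mol.
Mass of Na per formula unit: 0.76 × 22.99 = 17.472 g.
Weight fraction Na = 17.472 / 266.085 = 0.0657.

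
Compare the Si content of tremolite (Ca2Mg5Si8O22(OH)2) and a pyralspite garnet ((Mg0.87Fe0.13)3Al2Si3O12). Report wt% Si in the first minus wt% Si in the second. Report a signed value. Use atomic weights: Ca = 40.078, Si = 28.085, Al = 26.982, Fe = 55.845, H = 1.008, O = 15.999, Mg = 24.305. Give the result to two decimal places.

7.38 percentage points

First mineral: 224.680 g Si in 812.353 g formula = 27.66 wt% Si.
Second mineral: 84.255 g Si in 415.423 g formula = 20.28 wt% Si.
27.66% − 20.28% gives a difference of 7.38 percentage points.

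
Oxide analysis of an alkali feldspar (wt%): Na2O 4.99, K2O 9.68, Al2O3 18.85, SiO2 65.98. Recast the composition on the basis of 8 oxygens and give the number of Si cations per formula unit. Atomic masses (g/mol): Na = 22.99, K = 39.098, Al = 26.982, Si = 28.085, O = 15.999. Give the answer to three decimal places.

4.99 wt% Na2O ÷ 61.979 g/mol = 0.08051 mol, giving 0.16102 Na and 0.08051 O.
9.68 wt% K2O ÷ 94.195 g/mol = 0.10277 mol, giving 0.20554 K and 0.10277 O.
18.85 wt% Al2O3 ÷ 101.961 g/mol = 0.18487 mol, giving 0.36974 Al and 0.55461 O.
65.98 wt% SiO2 ÷ 60.083 g/mol = 1.09815 mol, giving 1.09815 Si and 2.19630 O.
Oxygen sums to 2.93419; scaling by 8/2.93419 = 2.72648 puts the formula on 8 O.
Si: 1.09815 × 2.72648 = 2.994 atoms per formula unit.

2.994 Si apfu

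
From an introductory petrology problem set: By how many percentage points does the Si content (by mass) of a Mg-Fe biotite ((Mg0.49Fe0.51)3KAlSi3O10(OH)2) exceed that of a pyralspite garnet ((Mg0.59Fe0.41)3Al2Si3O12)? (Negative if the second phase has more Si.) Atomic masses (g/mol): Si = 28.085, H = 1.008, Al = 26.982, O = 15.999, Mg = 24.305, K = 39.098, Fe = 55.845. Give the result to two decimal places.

-0.97 percentage points

Si in (Mg0.49Fe0.51)3KAlSi3O10(OH)2: molar mass 465.510 g/mol; 3×28.085 = 84.255 g → 18.10 wt%.
Si in (Mg0.59Fe0.41)3Al2Si3O12: molar mass 441.916 g/mol; 3×28.085 = 84.255 g → 19.07 wt%.
Difference = 18.10 − 19.07 = -0.97 percentage points.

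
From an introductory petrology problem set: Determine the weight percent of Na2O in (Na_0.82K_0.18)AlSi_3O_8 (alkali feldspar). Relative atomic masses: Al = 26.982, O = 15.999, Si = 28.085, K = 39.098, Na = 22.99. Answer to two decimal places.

Molar mass of (Na_0.82K_0.18)AlSi_3O_8 = 0.82×22.99 + 0.18×39.098 + 1×26.982 + 3×28.085 + 8×15.999 = 265.118 g/mol.
Each formula unit contains 0.82 Na, equivalent to 0.82/2 = 0.4100 mol Na2O.
M(Na2O) = 2×22.99 + 1×15.999 = 61.979 g/mol.
Mass of Na2O per formula unit = 0.4100 × 61.979 = 25.411 g.
Na2O wt% = 25.411 / 265.118 × 100 = 9.58%.

9.58 wt%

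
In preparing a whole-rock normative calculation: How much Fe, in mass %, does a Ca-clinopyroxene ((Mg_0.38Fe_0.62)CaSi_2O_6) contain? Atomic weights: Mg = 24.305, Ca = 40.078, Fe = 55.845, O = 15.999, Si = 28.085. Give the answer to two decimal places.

Molar mass of (Mg_0.38Fe_0.62)CaSi_2O_6: 0.38×24.305 + 0.62×55.845 + 1×40.078 + 2×28.085 + 6×15.999 = 236.102 g/mol.
Mass of Fe per formula unit: 0.62 × 55.845 = 34.624 g.
Weight fraction Fe = 34.624 / 236.102 = 0.1466.

14.66 mass %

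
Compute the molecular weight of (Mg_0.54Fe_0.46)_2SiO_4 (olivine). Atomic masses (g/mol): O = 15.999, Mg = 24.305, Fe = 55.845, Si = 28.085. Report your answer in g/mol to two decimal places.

169.71 g/mol

Mg: 1.08 × 24.305 = 26.2494
Fe: 0.92 × 55.845 = 51.3774
Si: 1 × 28.085 = 28.0850
O: 4 × 15.999 = 63.9960
Summing the contributions gives the formula mass.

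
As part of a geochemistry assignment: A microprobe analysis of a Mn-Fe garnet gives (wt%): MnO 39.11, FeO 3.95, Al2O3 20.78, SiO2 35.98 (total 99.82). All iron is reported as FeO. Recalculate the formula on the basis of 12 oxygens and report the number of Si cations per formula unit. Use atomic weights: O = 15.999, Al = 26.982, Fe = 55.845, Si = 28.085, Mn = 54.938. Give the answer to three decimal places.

39.11 wt% MnO ÷ 70.937 g/mol = 0.55133 mol, giving 0.55133 Mn and 0.55133 O.
3.95 wt% FeO ÷ 71.844 g/mol = 0.05498 mol, giving 0.05498 Fe and 0.05498 O.
20.78 wt% Al2O3 ÷ 101.961 g/mol = 0.20380 mol, giving 0.40760 Al and 0.61140 O.
35.98 wt% SiO2 ÷ 60.083 g/mol = 0.59884 mol, giving 0.59884 Si and 1.19768 O.
Oxygen sums to 2.41539; scaling by 12/2.41539 = 4.96814 puts the formula on 12 O.
Si: 0.59884 × 4.96814 = 2.975 atoms per formula unit.

2.975 Si apfu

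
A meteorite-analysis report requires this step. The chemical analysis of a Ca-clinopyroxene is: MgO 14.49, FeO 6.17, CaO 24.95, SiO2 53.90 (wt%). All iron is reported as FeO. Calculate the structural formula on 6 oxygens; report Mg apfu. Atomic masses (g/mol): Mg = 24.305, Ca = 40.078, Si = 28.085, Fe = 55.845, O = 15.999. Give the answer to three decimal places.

0.804 Mg apfu

14.49 wt% MgO ÷ 40.304 g/mol = 0.35952 mol, giving 0.35952 Mg and 0.35952 O.
6.17 wt% FeO ÷ 71.844 g/mol = 0.08588 mol, giving 0.08588 Fe and 0.08588 O.
24.95 wt% CaO ÷ 56.077 g/mol = 0.44492 mol, giving 0.44492 Ca and 0.44492 O.
53.90 wt% SiO2 ÷ 60.083 g/mol = 0.89709 mol, giving 0.89709 Si and 1.79418 O.
Oxygen sums to 2.68450; scaling by 6/2.68450 = 2.23505 puts the formula on 6 O.
Mg: 0.35952 × 2.23505 = 0.804 atoms per formula unit.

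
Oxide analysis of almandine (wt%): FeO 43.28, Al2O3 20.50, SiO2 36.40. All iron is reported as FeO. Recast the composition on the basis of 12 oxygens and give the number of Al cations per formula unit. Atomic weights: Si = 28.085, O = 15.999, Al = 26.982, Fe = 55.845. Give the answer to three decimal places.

FeO: 43.28/71.844 = 0.60242 mol → 0.60242 mol Fe, 0.60242 mol O.
Al2O3: 20.50/101.961 = 0.20106 mol → 0.40212 mol Al, 0.60318 mol O.
SiO2: 36.40/60.083 = 0.60583 mol → 0.60583 mol Si, 1.21166 mol O.
Total oxygen = 2.41726 mol. Normalization factor = 12/2.41726 = 4.96430.
Al per 12 O = 0.40212 × 4.96430 = 1.996.

1.996 Al apfu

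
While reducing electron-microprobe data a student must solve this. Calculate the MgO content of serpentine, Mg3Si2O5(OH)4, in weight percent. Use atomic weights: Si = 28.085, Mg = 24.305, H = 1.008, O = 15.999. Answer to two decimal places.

43.63 wt%

Molar mass of Mg3Si2O5(OH)4 = 3×24.305 + 2×28.085 + 9×15.999 + 4×1.008 = 277.108 g/mol.
Each formula unit contains 3 Mg, equivalent to 3/1 = 3.0000 mol MgO.
M(MgO) = 1×24.305 + 1×15.999 = 40.304 g/mol.
Mass of MgO per formula unit = 3.0000 × 40.304 = 120.912 g.
MgO wt% = 120.912 / 277.108 × 100 = 43.63%.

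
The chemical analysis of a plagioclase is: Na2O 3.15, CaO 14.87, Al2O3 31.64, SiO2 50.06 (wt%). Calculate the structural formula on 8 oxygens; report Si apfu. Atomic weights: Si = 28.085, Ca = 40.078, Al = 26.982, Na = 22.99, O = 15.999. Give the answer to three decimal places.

2.288 Si apfu

3.15 wt% Na2O ÷ 61.979 g/mol = 0.05082 mol, giving 0.10164 Na and 0.05082 O.
14.87 wt% CaO ÷ 56.077 g/mol = 0.26517 mol, giving 0.26517 Ca and 0.26517 O.
31.64 wt% Al2O3 ÷ 101.961 g/mol = 0.31031 mol, giving 0.62062 Al and 0.93093 O.
50.06 wt% SiO2 ÷ 60.083 g/mol = 0.83318 mol, giving 0.83318 Si and 1.66636 O.
Oxygen sums to 2.91328; scaling by 8/2.91328 = 2.74605 puts the formula on 8 O.
Si: 0.83318 × 2.74605 = 2.288 atoms per formula unit.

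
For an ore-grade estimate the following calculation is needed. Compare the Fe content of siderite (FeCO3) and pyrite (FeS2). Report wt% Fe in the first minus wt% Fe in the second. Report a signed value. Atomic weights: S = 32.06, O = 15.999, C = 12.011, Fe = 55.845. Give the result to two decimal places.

M(FeCO3) = 115.853 g/mol, so wt% Fe = 55.845/115.853 × 100 = 48.20%.
M(FeS2) = 119.965 g/mol, so wt% Fe = 55.845/119.965 × 100 = 46.55%.
48.20 − 46.55 = 1.65 pp.

1.65 percentage points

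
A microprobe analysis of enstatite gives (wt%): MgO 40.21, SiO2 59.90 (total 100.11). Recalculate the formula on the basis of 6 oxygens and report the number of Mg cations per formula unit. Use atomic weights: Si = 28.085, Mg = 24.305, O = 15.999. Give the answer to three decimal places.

MgO: 40.21/40.304 = 0.99767 mol → 0.99767 mol Mg, 0.99767 mol O.
SiO2: 59.90/60.083 = 0.99695 mol → 0.99695 mol Si, 1.99390 mol O.
Total oxygen = 2.99157 mol. Normalization factor = 6/2.99157 = 2.00564.
Mg per 6 O = 0.99767 × 2.00564 = 2.001.

2.001 Mg apfu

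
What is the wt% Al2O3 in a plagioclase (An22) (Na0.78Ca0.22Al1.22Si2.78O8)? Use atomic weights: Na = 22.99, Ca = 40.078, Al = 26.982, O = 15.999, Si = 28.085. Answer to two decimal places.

23.41 wt%

Molar mass of Na0.78Ca0.22Al1.22Si2.78O8 = 0.78*22.99 + 0.22*40.078 + 1.22*26.982 + 2.78*28.085 + 8*15.999 = 265.736 g/mol.
Each formula unit contains 1.22 Al, equivalent to 1.22/2 = 0.6100 mol Al2O3.
M(Al2O3) = 2×26.982 + 3×15.999 = 101.961 g/mol.
Mass of Al2O3 per formula unit = 0.6100 × 101.961 = 62.196 g.
Al2O3 wt% = 62.196 / 265.736 × 100 = 23.41%.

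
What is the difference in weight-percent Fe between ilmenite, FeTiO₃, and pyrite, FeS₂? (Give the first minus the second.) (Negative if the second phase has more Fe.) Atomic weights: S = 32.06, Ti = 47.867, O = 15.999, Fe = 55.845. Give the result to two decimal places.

-9.74 percentage points

First mineral: 55.845 g Fe in 151.709 g formula = 36.81 wt% Fe.
Second mineral: 55.845 g Fe in 119.965 g formula = 46.55 wt% Fe.
36.81% − 46.55% gives a difference of -9.74 percentage points.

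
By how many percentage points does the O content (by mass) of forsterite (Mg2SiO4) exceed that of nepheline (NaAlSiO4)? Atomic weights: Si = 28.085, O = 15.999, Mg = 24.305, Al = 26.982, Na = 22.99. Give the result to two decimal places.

0.44 percentage points

M(Mg2SiO4) = 140.691 g/mol, so wt% O = 63.996/140.691 × 100 = 45.49%.
M(NaAlSiO4) = 142.053 g/mol, so wt% O = 63.996/142.053 × 100 = 45.05%.
45.49 − 45.05 = 0.44 pp.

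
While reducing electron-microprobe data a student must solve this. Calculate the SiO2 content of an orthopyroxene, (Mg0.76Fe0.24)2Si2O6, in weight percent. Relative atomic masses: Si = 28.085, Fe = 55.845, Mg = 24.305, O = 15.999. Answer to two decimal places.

Formula mass = 215.913 g/mol.
2 Si → 2.0000 mol SiO2 per formula unit; M(SiO2) = 60.083, so SiO2 mass = 120.166 g.
120.166/215.913 × 100 = 55.65 wt%.

55.65 wt%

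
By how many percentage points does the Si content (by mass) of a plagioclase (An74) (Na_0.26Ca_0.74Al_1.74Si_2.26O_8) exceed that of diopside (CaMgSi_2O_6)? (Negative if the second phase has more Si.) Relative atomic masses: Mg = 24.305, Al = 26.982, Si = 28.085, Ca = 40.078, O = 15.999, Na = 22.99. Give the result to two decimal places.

M(Na_0.26Ca_0.74Al_1.74Si_2.26O_8) = 274.048 g/mol, so wt% Si = 63.472/274.048 × 100 = 23.16%.
M(CaMgSi_2O_6) = 216.547 g/mol, so wt% Si = 56.170/216.547 × 100 = 25.94%.
23.16 − 25.94 = -2.78 pp.

-2.78 percentage points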